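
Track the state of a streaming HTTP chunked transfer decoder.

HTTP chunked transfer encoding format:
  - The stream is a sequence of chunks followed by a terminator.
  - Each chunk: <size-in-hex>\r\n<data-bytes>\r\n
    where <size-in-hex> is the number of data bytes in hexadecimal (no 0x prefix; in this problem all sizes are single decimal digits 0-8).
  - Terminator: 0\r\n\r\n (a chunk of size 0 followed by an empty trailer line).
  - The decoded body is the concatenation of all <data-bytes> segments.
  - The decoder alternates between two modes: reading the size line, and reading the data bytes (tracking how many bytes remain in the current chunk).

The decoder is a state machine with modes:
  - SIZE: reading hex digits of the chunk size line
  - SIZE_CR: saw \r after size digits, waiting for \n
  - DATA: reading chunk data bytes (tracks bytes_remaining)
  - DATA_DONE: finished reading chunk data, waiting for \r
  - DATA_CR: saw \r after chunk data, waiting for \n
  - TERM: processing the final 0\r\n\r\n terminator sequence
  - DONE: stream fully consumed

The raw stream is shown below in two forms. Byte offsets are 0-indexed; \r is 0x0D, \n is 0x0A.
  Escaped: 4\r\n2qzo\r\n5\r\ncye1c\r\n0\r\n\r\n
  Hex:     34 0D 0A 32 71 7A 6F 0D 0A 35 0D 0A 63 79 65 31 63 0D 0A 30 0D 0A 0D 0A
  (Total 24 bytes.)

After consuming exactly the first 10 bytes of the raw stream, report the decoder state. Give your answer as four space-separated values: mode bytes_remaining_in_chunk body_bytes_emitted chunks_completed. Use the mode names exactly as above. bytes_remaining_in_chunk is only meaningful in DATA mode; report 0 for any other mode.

Byte 0 = '4': mode=SIZE remaining=0 emitted=0 chunks_done=0
Byte 1 = 0x0D: mode=SIZE_CR remaining=0 emitted=0 chunks_done=0
Byte 2 = 0x0A: mode=DATA remaining=4 emitted=0 chunks_done=0
Byte 3 = '2': mode=DATA remaining=3 emitted=1 chunks_done=0
Byte 4 = 'q': mode=DATA remaining=2 emitted=2 chunks_done=0
Byte 5 = 'z': mode=DATA remaining=1 emitted=3 chunks_done=0
Byte 6 = 'o': mode=DATA_DONE remaining=0 emitted=4 chunks_done=0
Byte 7 = 0x0D: mode=DATA_CR remaining=0 emitted=4 chunks_done=0
Byte 8 = 0x0A: mode=SIZE remaining=0 emitted=4 chunks_done=1
Byte 9 = '5': mode=SIZE remaining=0 emitted=4 chunks_done=1

Answer: SIZE 0 4 1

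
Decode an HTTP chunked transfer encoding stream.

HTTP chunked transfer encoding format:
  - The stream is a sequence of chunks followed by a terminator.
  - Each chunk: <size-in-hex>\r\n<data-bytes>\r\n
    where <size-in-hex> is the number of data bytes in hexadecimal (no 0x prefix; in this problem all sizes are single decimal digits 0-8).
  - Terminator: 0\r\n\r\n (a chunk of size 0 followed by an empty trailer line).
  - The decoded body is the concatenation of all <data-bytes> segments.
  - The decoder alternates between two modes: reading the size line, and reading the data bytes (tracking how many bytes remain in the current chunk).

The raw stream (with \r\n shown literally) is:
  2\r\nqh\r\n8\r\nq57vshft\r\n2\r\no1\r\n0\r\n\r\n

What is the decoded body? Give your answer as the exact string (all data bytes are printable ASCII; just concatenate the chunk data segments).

Chunk 1: stream[0..1]='2' size=0x2=2, data at stream[3..5]='qh' -> body[0..2], body so far='qh'
Chunk 2: stream[7..8]='8' size=0x8=8, data at stream[10..18]='q57vshft' -> body[2..10], body so far='qhq57vshft'
Chunk 3: stream[20..21]='2' size=0x2=2, data at stream[23..25]='o1' -> body[10..12], body so far='qhq57vshfto1'
Chunk 4: stream[27..28]='0' size=0 (terminator). Final body='qhq57vshfto1' (12 bytes)

Answer: qhq57vshfto1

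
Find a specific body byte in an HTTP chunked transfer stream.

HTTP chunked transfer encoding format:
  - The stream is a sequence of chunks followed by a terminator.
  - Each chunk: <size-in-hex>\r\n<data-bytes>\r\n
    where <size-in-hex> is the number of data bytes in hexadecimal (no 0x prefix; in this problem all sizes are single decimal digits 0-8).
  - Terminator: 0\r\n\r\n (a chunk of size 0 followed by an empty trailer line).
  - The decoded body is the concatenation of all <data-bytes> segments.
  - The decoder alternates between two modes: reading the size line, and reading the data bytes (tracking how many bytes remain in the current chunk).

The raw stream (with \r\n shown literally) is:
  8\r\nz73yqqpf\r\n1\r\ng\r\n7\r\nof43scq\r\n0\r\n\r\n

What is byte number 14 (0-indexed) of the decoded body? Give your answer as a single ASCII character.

Chunk 1: stream[0..1]='8' size=0x8=8, data at stream[3..11]='z73yqqpf' -> body[0..8], body so far='z73yqqpf'
Chunk 2: stream[13..14]='1' size=0x1=1, data at stream[16..17]='g' -> body[8..9], body so far='z73yqqpfg'
Chunk 3: stream[19..20]='7' size=0x7=7, data at stream[22..29]='of43scq' -> body[9..16], body so far='z73yqqpfgof43scq'
Chunk 4: stream[31..32]='0' size=0 (terminator). Final body='z73yqqpfgof43scq' (16 bytes)
Body byte 14 = 'c'

Answer: c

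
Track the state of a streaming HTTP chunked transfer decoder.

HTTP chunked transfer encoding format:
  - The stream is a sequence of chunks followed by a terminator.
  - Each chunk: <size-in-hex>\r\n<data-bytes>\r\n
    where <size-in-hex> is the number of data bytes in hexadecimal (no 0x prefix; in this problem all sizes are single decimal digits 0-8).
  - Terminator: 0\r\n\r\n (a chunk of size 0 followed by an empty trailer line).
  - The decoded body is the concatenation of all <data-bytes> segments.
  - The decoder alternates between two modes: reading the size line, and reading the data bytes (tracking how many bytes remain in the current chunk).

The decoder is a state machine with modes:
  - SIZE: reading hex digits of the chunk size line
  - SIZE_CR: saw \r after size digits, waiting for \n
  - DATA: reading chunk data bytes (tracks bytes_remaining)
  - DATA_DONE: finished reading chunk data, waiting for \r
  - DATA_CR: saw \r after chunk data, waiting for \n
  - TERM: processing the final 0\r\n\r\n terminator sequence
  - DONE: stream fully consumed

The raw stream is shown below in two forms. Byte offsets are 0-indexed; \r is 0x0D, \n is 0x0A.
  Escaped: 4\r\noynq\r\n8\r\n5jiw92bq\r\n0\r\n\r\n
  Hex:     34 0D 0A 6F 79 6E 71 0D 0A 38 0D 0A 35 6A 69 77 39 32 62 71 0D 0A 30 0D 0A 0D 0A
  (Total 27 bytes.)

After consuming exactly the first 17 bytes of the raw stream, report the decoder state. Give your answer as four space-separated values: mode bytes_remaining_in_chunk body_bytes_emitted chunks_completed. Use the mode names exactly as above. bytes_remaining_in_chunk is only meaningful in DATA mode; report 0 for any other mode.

Answer: DATA 3 9 1

Derivation:
Byte 0 = '4': mode=SIZE remaining=0 emitted=0 chunks_done=0
Byte 1 = 0x0D: mode=SIZE_CR remaining=0 emitted=0 chunks_done=0
Byte 2 = 0x0A: mode=DATA remaining=4 emitted=0 chunks_done=0
Byte 3 = 'o': mode=DATA remaining=3 emitted=1 chunks_done=0
Byte 4 = 'y': mode=DATA remaining=2 emitted=2 chunks_done=0
Byte 5 = 'n': mode=DATA remaining=1 emitted=3 chunks_done=0
Byte 6 = 'q': mode=DATA_DONE remaining=0 emitted=4 chunks_done=0
Byte 7 = 0x0D: mode=DATA_CR remaining=0 emitted=4 chunks_done=0
Byte 8 = 0x0A: mode=SIZE remaining=0 emitted=4 chunks_done=1
Byte 9 = '8': mode=SIZE remaining=0 emitted=4 chunks_done=1
Byte 10 = 0x0D: mode=SIZE_CR remaining=0 emitted=4 chunks_done=1
Byte 11 = 0x0A: mode=DATA remaining=8 emitted=4 chunks_done=1
Byte 12 = '5': mode=DATA remaining=7 emitted=5 chunks_done=1
Byte 13 = 'j': mode=DATA remaining=6 emitted=6 chunks_done=1
Byte 14 = 'i': mode=DATA remaining=5 emitted=7 chunks_done=1
Byte 15 = 'w': mode=DATA remaining=4 emitted=8 chunks_done=1
Byte 16 = '9': mode=DATA remaining=3 emitted=9 chunks_done=1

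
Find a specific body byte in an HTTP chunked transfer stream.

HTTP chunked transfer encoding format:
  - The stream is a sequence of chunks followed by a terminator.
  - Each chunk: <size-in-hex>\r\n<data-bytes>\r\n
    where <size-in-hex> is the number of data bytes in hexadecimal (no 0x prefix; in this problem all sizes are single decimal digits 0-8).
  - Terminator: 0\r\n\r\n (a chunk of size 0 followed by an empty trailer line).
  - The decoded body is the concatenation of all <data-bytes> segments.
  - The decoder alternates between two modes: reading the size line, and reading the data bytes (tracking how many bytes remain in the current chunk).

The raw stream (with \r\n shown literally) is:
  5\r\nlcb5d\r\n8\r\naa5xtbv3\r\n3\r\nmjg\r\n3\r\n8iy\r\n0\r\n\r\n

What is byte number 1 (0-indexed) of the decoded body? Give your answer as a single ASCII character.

Answer: c

Derivation:
Chunk 1: stream[0..1]='5' size=0x5=5, data at stream[3..8]='lcb5d' -> body[0..5], body so far='lcb5d'
Chunk 2: stream[10..11]='8' size=0x8=8, data at stream[13..21]='aa5xtbv3' -> body[5..13], body so far='lcb5daa5xtbv3'
Chunk 3: stream[23..24]='3' size=0x3=3, data at stream[26..29]='mjg' -> body[13..16], body so far='lcb5daa5xtbv3mjg'
Chunk 4: stream[31..32]='3' size=0x3=3, data at stream[34..37]='8iy' -> body[16..19], body so far='lcb5daa5xtbv3mjg8iy'
Chunk 5: stream[39..40]='0' size=0 (terminator). Final body='lcb5daa5xtbv3mjg8iy' (19 bytes)
Body byte 1 = 'c'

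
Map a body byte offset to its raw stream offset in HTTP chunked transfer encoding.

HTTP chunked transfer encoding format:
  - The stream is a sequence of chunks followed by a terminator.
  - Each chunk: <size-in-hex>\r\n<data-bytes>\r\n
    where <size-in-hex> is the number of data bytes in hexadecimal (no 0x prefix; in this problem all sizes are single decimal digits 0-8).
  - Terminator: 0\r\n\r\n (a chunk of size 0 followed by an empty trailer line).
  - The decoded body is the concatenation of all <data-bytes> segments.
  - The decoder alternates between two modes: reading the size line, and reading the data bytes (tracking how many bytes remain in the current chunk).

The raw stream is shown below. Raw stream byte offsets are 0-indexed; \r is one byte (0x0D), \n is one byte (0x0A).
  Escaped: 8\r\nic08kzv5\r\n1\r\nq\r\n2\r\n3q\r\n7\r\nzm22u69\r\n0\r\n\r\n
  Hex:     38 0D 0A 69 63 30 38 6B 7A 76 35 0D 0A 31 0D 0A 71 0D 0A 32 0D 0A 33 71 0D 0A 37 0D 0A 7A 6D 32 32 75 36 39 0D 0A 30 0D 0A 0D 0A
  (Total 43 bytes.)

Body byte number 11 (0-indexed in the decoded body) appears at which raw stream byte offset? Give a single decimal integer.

Answer: 29

Derivation:
Chunk 1: stream[0..1]='8' size=0x8=8, data at stream[3..11]='ic08kzv5' -> body[0..8], body so far='ic08kzv5'
Chunk 2: stream[13..14]='1' size=0x1=1, data at stream[16..17]='q' -> body[8..9], body so far='ic08kzv5q'
Chunk 3: stream[19..20]='2' size=0x2=2, data at stream[22..24]='3q' -> body[9..11], body so far='ic08kzv5q3q'
Chunk 4: stream[26..27]='7' size=0x7=7, data at stream[29..36]='zm22u69' -> body[11..18], body so far='ic08kzv5q3qzm22u69'
Chunk 5: stream[38..39]='0' size=0 (terminator). Final body='ic08kzv5q3qzm22u69' (18 bytes)
Body byte 11 at stream offset 29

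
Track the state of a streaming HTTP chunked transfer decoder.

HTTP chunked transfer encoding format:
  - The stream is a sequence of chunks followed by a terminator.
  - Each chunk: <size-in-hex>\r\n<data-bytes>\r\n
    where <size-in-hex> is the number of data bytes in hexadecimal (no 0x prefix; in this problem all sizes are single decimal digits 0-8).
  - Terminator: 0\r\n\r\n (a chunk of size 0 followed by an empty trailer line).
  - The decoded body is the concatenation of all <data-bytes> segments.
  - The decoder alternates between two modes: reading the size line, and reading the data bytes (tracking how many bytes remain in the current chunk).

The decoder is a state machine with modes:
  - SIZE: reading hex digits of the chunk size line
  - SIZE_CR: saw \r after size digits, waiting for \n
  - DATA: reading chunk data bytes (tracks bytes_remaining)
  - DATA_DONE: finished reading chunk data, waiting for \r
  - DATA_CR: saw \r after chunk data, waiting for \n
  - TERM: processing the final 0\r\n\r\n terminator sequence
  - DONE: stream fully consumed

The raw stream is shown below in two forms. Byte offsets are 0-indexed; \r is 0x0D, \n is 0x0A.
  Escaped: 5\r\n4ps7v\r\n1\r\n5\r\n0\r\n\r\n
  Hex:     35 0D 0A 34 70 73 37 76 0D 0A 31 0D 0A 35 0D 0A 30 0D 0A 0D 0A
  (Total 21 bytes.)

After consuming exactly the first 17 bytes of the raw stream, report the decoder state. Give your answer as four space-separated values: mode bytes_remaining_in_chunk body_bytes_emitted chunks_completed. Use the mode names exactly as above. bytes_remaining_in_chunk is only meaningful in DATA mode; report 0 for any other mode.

Answer: SIZE 0 6 2

Derivation:
Byte 0 = '5': mode=SIZE remaining=0 emitted=0 chunks_done=0
Byte 1 = 0x0D: mode=SIZE_CR remaining=0 emitted=0 chunks_done=0
Byte 2 = 0x0A: mode=DATA remaining=5 emitted=0 chunks_done=0
Byte 3 = '4': mode=DATA remaining=4 emitted=1 chunks_done=0
Byte 4 = 'p': mode=DATA remaining=3 emitted=2 chunks_done=0
Byte 5 = 's': mode=DATA remaining=2 emitted=3 chunks_done=0
Byte 6 = '7': mode=DATA remaining=1 emitted=4 chunks_done=0
Byte 7 = 'v': mode=DATA_DONE remaining=0 emitted=5 chunks_done=0
Byte 8 = 0x0D: mode=DATA_CR remaining=0 emitted=5 chunks_done=0
Byte 9 = 0x0A: mode=SIZE remaining=0 emitted=5 chunks_done=1
Byte 10 = '1': mode=SIZE remaining=0 emitted=5 chunks_done=1
Byte 11 = 0x0D: mode=SIZE_CR remaining=0 emitted=5 chunks_done=1
Byte 12 = 0x0A: mode=DATA remaining=1 emitted=5 chunks_done=1
Byte 13 = '5': mode=DATA_DONE remaining=0 emitted=6 chunks_done=1
Byte 14 = 0x0D: mode=DATA_CR remaining=0 emitted=6 chunks_done=1
Byte 15 = 0x0A: mode=SIZE remaining=0 emitted=6 chunks_done=2
Byte 16 = '0': mode=SIZE remaining=0 emitted=6 chunks_done=2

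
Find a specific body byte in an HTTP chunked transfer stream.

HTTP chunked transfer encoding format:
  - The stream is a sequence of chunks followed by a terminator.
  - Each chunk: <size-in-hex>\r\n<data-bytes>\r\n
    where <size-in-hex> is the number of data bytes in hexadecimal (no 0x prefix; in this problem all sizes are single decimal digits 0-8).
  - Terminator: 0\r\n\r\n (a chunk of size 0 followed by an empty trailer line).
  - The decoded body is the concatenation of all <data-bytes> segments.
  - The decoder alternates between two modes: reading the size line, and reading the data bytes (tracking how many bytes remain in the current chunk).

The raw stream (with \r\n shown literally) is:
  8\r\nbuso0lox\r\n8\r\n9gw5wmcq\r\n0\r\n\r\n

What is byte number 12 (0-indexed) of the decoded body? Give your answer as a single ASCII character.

Chunk 1: stream[0..1]='8' size=0x8=8, data at stream[3..11]='buso0lox' -> body[0..8], body so far='buso0lox'
Chunk 2: stream[13..14]='8' size=0x8=8, data at stream[16..24]='9gw5wmcq' -> body[8..16], body so far='buso0lox9gw5wmcq'
Chunk 3: stream[26..27]='0' size=0 (terminator). Final body='buso0lox9gw5wmcq' (16 bytes)
Body byte 12 = 'w'

Answer: w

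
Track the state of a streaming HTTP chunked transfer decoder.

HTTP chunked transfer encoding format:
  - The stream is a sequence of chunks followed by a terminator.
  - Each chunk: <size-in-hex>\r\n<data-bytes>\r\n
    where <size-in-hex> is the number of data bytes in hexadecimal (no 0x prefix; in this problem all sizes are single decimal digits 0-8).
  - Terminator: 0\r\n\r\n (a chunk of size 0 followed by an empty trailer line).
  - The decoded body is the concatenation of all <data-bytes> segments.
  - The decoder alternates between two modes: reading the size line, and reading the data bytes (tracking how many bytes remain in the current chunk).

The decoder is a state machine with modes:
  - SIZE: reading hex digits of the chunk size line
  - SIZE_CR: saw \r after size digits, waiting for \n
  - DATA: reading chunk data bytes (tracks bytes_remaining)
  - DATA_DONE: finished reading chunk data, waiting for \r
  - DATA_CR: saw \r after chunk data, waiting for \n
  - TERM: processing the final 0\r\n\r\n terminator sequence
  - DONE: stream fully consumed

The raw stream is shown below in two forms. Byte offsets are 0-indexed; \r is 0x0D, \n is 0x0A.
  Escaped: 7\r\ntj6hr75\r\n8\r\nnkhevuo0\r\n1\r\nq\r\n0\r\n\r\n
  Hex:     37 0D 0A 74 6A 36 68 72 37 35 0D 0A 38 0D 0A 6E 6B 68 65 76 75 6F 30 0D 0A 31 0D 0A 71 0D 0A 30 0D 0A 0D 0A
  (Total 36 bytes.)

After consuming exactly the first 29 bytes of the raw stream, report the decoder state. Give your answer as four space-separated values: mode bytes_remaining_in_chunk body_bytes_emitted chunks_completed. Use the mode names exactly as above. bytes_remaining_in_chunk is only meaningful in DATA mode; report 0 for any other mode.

Byte 0 = '7': mode=SIZE remaining=0 emitted=0 chunks_done=0
Byte 1 = 0x0D: mode=SIZE_CR remaining=0 emitted=0 chunks_done=0
Byte 2 = 0x0A: mode=DATA remaining=7 emitted=0 chunks_done=0
Byte 3 = 't': mode=DATA remaining=6 emitted=1 chunks_done=0
Byte 4 = 'j': mode=DATA remaining=5 emitted=2 chunks_done=0
Byte 5 = '6': mode=DATA remaining=4 emitted=3 chunks_done=0
Byte 6 = 'h': mode=DATA remaining=3 emitted=4 chunks_done=0
Byte 7 = 'r': mode=DATA remaining=2 emitted=5 chunks_done=0
Byte 8 = '7': mode=DATA remaining=1 emitted=6 chunks_done=0
Byte 9 = '5': mode=DATA_DONE remaining=0 emitted=7 chunks_done=0
Byte 10 = 0x0D: mode=DATA_CR remaining=0 emitted=7 chunks_done=0
Byte 11 = 0x0A: mode=SIZE remaining=0 emitted=7 chunks_done=1
Byte 12 = '8': mode=SIZE remaining=0 emitted=7 chunks_done=1
Byte 13 = 0x0D: mode=SIZE_CR remaining=0 emitted=7 chunks_done=1
Byte 14 = 0x0A: mode=DATA remaining=8 emitted=7 chunks_done=1
Byte 15 = 'n': mode=DATA remaining=7 emitted=8 chunks_done=1
Byte 16 = 'k': mode=DATA remaining=6 emitted=9 chunks_done=1
Byte 17 = 'h': mode=DATA remaining=5 emitted=10 chunks_done=1
Byte 18 = 'e': mode=DATA remaining=4 emitted=11 chunks_done=1
Byte 19 = 'v': mode=DATA remaining=3 emitted=12 chunks_done=1
Byte 20 = 'u': mode=DATA remaining=2 emitted=13 chunks_done=1
Byte 21 = 'o': mode=DATA remaining=1 emitted=14 chunks_done=1
Byte 22 = '0': mode=DATA_DONE remaining=0 emitted=15 chunks_done=1
Byte 23 = 0x0D: mode=DATA_CR remaining=0 emitted=15 chunks_done=1
Byte 24 = 0x0A: mode=SIZE remaining=0 emitted=15 chunks_done=2
Byte 25 = '1': mode=SIZE remaining=0 emitted=15 chunks_done=2
Byte 26 = 0x0D: mode=SIZE_CR remaining=0 emitted=15 chunks_done=2
Byte 27 = 0x0A: mode=DATA remaining=1 emitted=15 chunks_done=2
Byte 28 = 'q': mode=DATA_DONE remaining=0 emitted=16 chunks_done=2

Answer: DATA_DONE 0 16 2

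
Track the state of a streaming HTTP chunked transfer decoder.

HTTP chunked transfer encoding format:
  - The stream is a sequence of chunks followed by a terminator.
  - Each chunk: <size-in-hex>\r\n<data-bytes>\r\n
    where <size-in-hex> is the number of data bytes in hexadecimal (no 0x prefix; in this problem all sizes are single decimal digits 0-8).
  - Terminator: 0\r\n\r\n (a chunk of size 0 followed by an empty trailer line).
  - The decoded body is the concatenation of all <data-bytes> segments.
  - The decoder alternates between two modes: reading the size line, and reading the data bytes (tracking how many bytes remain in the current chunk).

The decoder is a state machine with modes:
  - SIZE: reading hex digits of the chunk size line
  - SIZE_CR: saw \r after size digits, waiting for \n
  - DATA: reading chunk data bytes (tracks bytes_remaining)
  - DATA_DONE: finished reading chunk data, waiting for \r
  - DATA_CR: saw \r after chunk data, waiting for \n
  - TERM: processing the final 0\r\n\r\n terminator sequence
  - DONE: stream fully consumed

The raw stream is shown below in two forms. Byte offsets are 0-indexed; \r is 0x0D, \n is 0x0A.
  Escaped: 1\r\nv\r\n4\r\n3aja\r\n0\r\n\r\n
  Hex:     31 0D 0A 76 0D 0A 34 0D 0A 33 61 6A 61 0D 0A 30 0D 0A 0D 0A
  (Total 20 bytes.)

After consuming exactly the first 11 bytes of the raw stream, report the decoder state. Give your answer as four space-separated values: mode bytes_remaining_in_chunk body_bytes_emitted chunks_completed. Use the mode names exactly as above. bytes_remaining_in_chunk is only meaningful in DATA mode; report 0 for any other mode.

Answer: DATA 2 3 1

Derivation:
Byte 0 = '1': mode=SIZE remaining=0 emitted=0 chunks_done=0
Byte 1 = 0x0D: mode=SIZE_CR remaining=0 emitted=0 chunks_done=0
Byte 2 = 0x0A: mode=DATA remaining=1 emitted=0 chunks_done=0
Byte 3 = 'v': mode=DATA_DONE remaining=0 emitted=1 chunks_done=0
Byte 4 = 0x0D: mode=DATA_CR remaining=0 emitted=1 chunks_done=0
Byte 5 = 0x0A: mode=SIZE remaining=0 emitted=1 chunks_done=1
Byte 6 = '4': mode=SIZE remaining=0 emitted=1 chunks_done=1
Byte 7 = 0x0D: mode=SIZE_CR remaining=0 emitted=1 chunks_done=1
Byte 8 = 0x0A: mode=DATA remaining=4 emitted=1 chunks_done=1
Byte 9 = '3': mode=DATA remaining=3 emitted=2 chunks_done=1
Byte 10 = 'a': mode=DATA remaining=2 emitted=3 chunks_done=1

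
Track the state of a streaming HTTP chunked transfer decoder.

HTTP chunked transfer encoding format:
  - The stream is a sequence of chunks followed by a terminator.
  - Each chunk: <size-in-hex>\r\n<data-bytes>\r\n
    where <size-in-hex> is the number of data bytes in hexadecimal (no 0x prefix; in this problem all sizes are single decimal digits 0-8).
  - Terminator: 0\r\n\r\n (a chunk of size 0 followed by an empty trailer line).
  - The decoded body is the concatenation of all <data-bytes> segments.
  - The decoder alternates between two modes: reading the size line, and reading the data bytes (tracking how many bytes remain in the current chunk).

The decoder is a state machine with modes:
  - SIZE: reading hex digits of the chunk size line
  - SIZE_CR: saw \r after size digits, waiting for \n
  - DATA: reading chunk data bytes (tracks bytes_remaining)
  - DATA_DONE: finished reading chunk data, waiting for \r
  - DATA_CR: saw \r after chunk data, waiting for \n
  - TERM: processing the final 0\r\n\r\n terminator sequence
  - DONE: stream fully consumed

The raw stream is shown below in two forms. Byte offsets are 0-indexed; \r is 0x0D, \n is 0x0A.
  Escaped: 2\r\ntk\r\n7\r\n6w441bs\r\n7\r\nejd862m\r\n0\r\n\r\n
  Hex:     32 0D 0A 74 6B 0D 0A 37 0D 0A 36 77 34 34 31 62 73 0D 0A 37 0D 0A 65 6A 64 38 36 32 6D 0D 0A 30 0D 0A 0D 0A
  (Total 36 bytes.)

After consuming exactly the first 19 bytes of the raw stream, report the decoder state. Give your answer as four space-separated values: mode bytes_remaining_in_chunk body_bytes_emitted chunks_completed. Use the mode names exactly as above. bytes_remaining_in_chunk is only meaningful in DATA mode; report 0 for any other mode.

Answer: SIZE 0 9 2

Derivation:
Byte 0 = '2': mode=SIZE remaining=0 emitted=0 chunks_done=0
Byte 1 = 0x0D: mode=SIZE_CR remaining=0 emitted=0 chunks_done=0
Byte 2 = 0x0A: mode=DATA remaining=2 emitted=0 chunks_done=0
Byte 3 = 't': mode=DATA remaining=1 emitted=1 chunks_done=0
Byte 4 = 'k': mode=DATA_DONE remaining=0 emitted=2 chunks_done=0
Byte 5 = 0x0D: mode=DATA_CR remaining=0 emitted=2 chunks_done=0
Byte 6 = 0x0A: mode=SIZE remaining=0 emitted=2 chunks_done=1
Byte 7 = '7': mode=SIZE remaining=0 emitted=2 chunks_done=1
Byte 8 = 0x0D: mode=SIZE_CR remaining=0 emitted=2 chunks_done=1
Byte 9 = 0x0A: mode=DATA remaining=7 emitted=2 chunks_done=1
Byte 10 = '6': mode=DATA remaining=6 emitted=3 chunks_done=1
Byte 11 = 'w': mode=DATA remaining=5 emitted=4 chunks_done=1
Byte 12 = '4': mode=DATA remaining=4 emitted=5 chunks_done=1
Byte 13 = '4': mode=DATA remaining=3 emitted=6 chunks_done=1
Byte 14 = '1': mode=DATA remaining=2 emitted=7 chunks_done=1
Byte 15 = 'b': mode=DATA remaining=1 emitted=8 chunks_done=1
Byte 16 = 's': mode=DATA_DONE remaining=0 emitted=9 chunks_done=1
Byte 17 = 0x0D: mode=DATA_CR remaining=0 emitted=9 chunks_done=1
Byte 18 = 0x0A: mode=SIZE remaining=0 emitted=9 chunks_done=2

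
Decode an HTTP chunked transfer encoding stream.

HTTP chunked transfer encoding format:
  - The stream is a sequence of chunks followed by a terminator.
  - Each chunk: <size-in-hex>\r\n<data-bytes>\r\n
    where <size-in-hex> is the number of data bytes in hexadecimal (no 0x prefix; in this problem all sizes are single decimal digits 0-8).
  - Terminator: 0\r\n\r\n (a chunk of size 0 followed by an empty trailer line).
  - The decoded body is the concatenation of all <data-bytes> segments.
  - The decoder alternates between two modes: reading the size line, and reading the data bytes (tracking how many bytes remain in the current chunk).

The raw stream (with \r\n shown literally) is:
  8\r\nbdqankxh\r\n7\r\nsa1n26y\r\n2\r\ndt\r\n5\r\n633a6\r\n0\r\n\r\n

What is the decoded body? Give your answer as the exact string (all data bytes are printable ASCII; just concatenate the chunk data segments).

Answer: bdqankxhsa1n26ydt633a6

Derivation:
Chunk 1: stream[0..1]='8' size=0x8=8, data at stream[3..11]='bdqankxh' -> body[0..8], body so far='bdqankxh'
Chunk 2: stream[13..14]='7' size=0x7=7, data at stream[16..23]='sa1n26y' -> body[8..15], body so far='bdqankxhsa1n26y'
Chunk 3: stream[25..26]='2' size=0x2=2, data at stream[28..30]='dt' -> body[15..17], body so far='bdqankxhsa1n26ydt'
Chunk 4: stream[32..33]='5' size=0x5=5, data at stream[35..40]='633a6' -> body[17..22], body so far='bdqankxhsa1n26ydt633a6'
Chunk 5: stream[42..43]='0' size=0 (terminator). Final body='bdqankxhsa1n26ydt633a6' (22 bytes)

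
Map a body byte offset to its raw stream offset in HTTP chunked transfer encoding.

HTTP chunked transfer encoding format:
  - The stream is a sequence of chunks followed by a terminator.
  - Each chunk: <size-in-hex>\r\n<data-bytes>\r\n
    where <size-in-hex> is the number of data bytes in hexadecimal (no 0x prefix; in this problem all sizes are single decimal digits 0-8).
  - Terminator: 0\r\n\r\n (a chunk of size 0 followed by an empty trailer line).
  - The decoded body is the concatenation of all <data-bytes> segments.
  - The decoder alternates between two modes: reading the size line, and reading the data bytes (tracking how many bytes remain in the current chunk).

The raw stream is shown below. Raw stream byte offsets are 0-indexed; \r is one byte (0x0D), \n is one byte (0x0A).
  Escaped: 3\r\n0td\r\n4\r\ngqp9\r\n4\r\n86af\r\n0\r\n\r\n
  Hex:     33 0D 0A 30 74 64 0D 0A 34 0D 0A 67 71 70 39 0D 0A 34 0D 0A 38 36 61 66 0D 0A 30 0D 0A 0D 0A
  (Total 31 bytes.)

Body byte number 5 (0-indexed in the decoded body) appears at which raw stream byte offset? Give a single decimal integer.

Answer: 13

Derivation:
Chunk 1: stream[0..1]='3' size=0x3=3, data at stream[3..6]='0td' -> body[0..3], body so far='0td'
Chunk 2: stream[8..9]='4' size=0x4=4, data at stream[11..15]='gqp9' -> body[3..7], body so far='0tdgqp9'
Chunk 3: stream[17..18]='4' size=0x4=4, data at stream[20..24]='86af' -> body[7..11], body so far='0tdgqp986af'
Chunk 4: stream[26..27]='0' size=0 (terminator). Final body='0tdgqp986af' (11 bytes)
Body byte 5 at stream offset 13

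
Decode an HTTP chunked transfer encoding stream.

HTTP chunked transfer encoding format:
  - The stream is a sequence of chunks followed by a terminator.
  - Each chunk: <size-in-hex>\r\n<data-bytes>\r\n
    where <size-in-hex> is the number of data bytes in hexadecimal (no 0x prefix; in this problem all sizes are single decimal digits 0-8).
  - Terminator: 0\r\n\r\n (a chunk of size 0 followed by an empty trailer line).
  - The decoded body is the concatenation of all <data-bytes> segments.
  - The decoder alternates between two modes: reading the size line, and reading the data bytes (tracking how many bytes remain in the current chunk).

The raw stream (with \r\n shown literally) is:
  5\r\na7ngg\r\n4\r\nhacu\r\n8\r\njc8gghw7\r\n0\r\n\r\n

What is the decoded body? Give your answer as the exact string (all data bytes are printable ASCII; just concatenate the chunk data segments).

Chunk 1: stream[0..1]='5' size=0x5=5, data at stream[3..8]='a7ngg' -> body[0..5], body so far='a7ngg'
Chunk 2: stream[10..11]='4' size=0x4=4, data at stream[13..17]='hacu' -> body[5..9], body so far='a7ngghacu'
Chunk 3: stream[19..20]='8' size=0x8=8, data at stream[22..30]='jc8gghw7' -> body[9..17], body so far='a7ngghacujc8gghw7'
Chunk 4: stream[32..33]='0' size=0 (terminator). Final body='a7ngghacujc8gghw7' (17 bytes)

Answer: a7ngghacujc8gghw7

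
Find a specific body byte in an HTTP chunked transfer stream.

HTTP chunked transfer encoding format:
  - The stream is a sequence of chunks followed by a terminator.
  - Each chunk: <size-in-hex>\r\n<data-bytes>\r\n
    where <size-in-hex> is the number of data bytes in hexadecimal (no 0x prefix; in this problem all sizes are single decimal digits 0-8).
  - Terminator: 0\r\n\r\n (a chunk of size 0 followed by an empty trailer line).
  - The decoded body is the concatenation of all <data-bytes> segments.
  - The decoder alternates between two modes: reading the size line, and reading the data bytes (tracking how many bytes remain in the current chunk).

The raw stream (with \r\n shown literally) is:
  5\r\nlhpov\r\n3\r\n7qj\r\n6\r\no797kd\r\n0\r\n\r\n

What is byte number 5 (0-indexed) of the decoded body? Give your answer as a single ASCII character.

Answer: 7

Derivation:
Chunk 1: stream[0..1]='5' size=0x5=5, data at stream[3..8]='lhpov' -> body[0..5], body so far='lhpov'
Chunk 2: stream[10..11]='3' size=0x3=3, data at stream[13..16]='7qj' -> body[5..8], body so far='lhpov7qj'
Chunk 3: stream[18..19]='6' size=0x6=6, data at stream[21..27]='o797kd' -> body[8..14], body so far='lhpov7qjo797kd'
Chunk 4: stream[29..30]='0' size=0 (terminator). Final body='lhpov7qjo797kd' (14 bytes)
Body byte 5 = '7'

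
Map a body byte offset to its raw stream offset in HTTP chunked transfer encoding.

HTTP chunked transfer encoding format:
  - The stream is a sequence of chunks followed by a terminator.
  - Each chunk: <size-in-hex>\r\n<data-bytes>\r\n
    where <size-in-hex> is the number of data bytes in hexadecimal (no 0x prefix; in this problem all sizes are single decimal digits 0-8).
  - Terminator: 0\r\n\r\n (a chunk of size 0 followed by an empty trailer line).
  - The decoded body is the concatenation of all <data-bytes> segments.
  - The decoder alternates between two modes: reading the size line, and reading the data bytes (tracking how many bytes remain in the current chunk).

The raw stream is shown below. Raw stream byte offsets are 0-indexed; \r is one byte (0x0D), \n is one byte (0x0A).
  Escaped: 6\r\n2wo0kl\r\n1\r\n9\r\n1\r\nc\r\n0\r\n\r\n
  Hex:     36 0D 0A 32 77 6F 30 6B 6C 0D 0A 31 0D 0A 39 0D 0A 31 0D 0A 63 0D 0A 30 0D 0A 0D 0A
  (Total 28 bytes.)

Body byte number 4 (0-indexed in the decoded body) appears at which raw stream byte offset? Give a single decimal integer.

Chunk 1: stream[0..1]='6' size=0x6=6, data at stream[3..9]='2wo0kl' -> body[0..6], body so far='2wo0kl'
Chunk 2: stream[11..12]='1' size=0x1=1, data at stream[14..15]='9' -> body[6..7], body so far='2wo0kl9'
Chunk 3: stream[17..18]='1' size=0x1=1, data at stream[20..21]='c' -> body[7..8], body so far='2wo0kl9c'
Chunk 4: stream[23..24]='0' size=0 (terminator). Final body='2wo0kl9c' (8 bytes)
Body byte 4 at stream offset 7

Answer: 7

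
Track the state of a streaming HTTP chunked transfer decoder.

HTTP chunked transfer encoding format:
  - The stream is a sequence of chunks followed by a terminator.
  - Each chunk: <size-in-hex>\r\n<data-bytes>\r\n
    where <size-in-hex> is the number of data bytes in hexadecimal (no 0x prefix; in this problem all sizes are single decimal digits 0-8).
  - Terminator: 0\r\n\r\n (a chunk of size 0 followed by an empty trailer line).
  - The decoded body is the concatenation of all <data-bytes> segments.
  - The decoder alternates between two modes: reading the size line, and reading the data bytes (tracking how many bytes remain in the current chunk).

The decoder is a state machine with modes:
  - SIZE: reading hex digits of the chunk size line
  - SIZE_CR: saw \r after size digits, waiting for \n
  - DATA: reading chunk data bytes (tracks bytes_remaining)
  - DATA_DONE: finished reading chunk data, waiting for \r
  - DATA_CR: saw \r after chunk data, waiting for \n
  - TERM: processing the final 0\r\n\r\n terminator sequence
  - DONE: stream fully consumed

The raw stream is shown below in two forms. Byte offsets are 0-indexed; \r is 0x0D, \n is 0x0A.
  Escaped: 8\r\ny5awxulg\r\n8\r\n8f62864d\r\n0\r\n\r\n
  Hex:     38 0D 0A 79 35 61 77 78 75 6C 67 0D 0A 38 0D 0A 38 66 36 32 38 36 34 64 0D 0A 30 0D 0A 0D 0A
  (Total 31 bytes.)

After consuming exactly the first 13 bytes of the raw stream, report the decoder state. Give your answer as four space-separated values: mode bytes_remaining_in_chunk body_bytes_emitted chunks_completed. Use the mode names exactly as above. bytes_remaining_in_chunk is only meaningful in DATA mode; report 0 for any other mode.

Answer: SIZE 0 8 1

Derivation:
Byte 0 = '8': mode=SIZE remaining=0 emitted=0 chunks_done=0
Byte 1 = 0x0D: mode=SIZE_CR remaining=0 emitted=0 chunks_done=0
Byte 2 = 0x0A: mode=DATA remaining=8 emitted=0 chunks_done=0
Byte 3 = 'y': mode=DATA remaining=7 emitted=1 chunks_done=0
Byte 4 = '5': mode=DATA remaining=6 emitted=2 chunks_done=0
Byte 5 = 'a': mode=DATA remaining=5 emitted=3 chunks_done=0
Byte 6 = 'w': mode=DATA remaining=4 emitted=4 chunks_done=0
Byte 7 = 'x': mode=DATA remaining=3 emitted=5 chunks_done=0
Byte 8 = 'u': mode=DATA remaining=2 emitted=6 chunks_done=0
Byte 9 = 'l': mode=DATA remaining=1 emitted=7 chunks_done=0
Byte 10 = 'g': mode=DATA_DONE remaining=0 emitted=8 chunks_done=0
Byte 11 = 0x0D: mode=DATA_CR remaining=0 emitted=8 chunks_done=0
Byte 12 = 0x0A: mode=SIZE remaining=0 emitted=8 chunks_done=1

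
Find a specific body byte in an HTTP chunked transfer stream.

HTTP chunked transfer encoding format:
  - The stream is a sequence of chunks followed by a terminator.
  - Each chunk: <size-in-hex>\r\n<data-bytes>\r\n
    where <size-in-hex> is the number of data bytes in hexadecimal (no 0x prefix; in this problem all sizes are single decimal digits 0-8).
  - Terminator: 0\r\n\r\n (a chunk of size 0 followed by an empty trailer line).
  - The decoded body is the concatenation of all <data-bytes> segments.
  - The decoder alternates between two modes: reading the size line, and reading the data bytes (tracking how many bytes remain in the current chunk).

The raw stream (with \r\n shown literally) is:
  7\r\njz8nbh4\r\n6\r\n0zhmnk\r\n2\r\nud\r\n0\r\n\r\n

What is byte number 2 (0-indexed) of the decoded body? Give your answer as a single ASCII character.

Chunk 1: stream[0..1]='7' size=0x7=7, data at stream[3..10]='jz8nbh4' -> body[0..7], body so far='jz8nbh4'
Chunk 2: stream[12..13]='6' size=0x6=6, data at stream[15..21]='0zhmnk' -> body[7..13], body so far='jz8nbh40zhmnk'
Chunk 3: stream[23..24]='2' size=0x2=2, data at stream[26..28]='ud' -> body[13..15], body so far='jz8nbh40zhmnkud'
Chunk 4: stream[30..31]='0' size=0 (terminator). Final body='jz8nbh40zhmnkud' (15 bytes)
Body byte 2 = '8'

Answer: 8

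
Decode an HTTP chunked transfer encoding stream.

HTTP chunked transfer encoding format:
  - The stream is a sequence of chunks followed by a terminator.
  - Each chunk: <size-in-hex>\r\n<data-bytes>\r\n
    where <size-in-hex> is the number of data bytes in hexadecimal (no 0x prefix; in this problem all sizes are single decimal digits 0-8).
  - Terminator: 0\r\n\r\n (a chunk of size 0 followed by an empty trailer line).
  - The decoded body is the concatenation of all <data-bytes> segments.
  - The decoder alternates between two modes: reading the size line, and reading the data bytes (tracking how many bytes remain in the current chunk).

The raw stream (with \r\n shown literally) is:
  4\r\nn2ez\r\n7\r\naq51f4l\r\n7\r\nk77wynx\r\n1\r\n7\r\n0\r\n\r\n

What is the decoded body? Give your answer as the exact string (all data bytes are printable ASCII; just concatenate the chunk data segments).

Answer: n2ezaq51f4lk77wynx7

Derivation:
Chunk 1: stream[0..1]='4' size=0x4=4, data at stream[3..7]='n2ez' -> body[0..4], body so far='n2ez'
Chunk 2: stream[9..10]='7' size=0x7=7, data at stream[12..19]='aq51f4l' -> body[4..11], body so far='n2ezaq51f4l'
Chunk 3: stream[21..22]='7' size=0x7=7, data at stream[24..31]='k77wynx' -> body[11..18], body so far='n2ezaq51f4lk77wynx'
Chunk 4: stream[33..34]='1' size=0x1=1, data at stream[36..37]='7' -> body[18..19], body so far='n2ezaq51f4lk77wynx7'
Chunk 5: stream[39..40]='0' size=0 (terminator). Final body='n2ezaq51f4lk77wynx7' (19 bytes)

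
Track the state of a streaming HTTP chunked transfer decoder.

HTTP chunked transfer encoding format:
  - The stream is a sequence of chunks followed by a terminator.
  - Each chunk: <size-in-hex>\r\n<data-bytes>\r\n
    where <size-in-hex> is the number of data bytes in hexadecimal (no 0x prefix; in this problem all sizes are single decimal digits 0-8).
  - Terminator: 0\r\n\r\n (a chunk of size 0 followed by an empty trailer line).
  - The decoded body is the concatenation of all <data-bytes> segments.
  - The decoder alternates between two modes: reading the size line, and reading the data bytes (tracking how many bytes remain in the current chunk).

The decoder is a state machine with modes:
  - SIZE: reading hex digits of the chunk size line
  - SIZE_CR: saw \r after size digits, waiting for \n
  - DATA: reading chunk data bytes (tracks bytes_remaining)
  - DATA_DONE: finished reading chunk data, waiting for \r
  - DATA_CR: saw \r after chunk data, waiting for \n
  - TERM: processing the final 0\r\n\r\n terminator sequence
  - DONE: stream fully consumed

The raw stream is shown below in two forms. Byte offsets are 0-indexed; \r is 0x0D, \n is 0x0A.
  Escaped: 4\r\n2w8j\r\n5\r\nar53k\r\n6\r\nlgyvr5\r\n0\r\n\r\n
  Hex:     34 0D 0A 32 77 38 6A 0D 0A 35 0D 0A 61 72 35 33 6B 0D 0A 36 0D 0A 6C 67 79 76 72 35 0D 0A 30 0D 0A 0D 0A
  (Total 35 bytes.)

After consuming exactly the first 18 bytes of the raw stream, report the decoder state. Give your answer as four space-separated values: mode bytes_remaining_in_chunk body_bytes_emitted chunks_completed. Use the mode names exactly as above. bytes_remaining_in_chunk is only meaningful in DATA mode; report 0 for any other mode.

Byte 0 = '4': mode=SIZE remaining=0 emitted=0 chunks_done=0
Byte 1 = 0x0D: mode=SIZE_CR remaining=0 emitted=0 chunks_done=0
Byte 2 = 0x0A: mode=DATA remaining=4 emitted=0 chunks_done=0
Byte 3 = '2': mode=DATA remaining=3 emitted=1 chunks_done=0
Byte 4 = 'w': mode=DATA remaining=2 emitted=2 chunks_done=0
Byte 5 = '8': mode=DATA remaining=1 emitted=3 chunks_done=0
Byte 6 = 'j': mode=DATA_DONE remaining=0 emitted=4 chunks_done=0
Byte 7 = 0x0D: mode=DATA_CR remaining=0 emitted=4 chunks_done=0
Byte 8 = 0x0A: mode=SIZE remaining=0 emitted=4 chunks_done=1
Byte 9 = '5': mode=SIZE remaining=0 emitted=4 chunks_done=1
Byte 10 = 0x0D: mode=SIZE_CR remaining=0 emitted=4 chunks_done=1
Byte 11 = 0x0A: mode=DATA remaining=5 emitted=4 chunks_done=1
Byte 12 = 'a': mode=DATA remaining=4 emitted=5 chunks_done=1
Byte 13 = 'r': mode=DATA remaining=3 emitted=6 chunks_done=1
Byte 14 = '5': mode=DATA remaining=2 emitted=7 chunks_done=1
Byte 15 = '3': mode=DATA remaining=1 emitted=8 chunks_done=1
Byte 16 = 'k': mode=DATA_DONE remaining=0 emitted=9 chunks_done=1
Byte 17 = 0x0D: mode=DATA_CR remaining=0 emitted=9 chunks_done=1

Answer: DATA_CR 0 9 1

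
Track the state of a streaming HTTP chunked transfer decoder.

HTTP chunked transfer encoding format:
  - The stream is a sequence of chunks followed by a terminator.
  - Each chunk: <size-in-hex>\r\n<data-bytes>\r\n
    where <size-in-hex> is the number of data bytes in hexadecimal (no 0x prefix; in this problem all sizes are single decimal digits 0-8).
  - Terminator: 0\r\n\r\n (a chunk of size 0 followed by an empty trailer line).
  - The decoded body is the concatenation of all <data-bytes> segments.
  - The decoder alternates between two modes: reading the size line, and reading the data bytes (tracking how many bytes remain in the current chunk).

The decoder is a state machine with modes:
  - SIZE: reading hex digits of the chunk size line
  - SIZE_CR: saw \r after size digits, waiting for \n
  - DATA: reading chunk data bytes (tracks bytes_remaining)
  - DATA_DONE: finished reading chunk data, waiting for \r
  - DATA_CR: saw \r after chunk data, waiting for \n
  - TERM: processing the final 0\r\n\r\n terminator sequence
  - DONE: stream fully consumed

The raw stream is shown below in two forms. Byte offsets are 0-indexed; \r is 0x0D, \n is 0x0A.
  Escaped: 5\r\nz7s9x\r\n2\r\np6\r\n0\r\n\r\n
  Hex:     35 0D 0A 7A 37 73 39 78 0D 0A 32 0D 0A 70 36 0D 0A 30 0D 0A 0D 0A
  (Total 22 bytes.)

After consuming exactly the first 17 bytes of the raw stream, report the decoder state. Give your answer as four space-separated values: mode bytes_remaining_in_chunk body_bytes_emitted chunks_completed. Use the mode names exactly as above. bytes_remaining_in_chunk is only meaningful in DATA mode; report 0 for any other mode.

Byte 0 = '5': mode=SIZE remaining=0 emitted=0 chunks_done=0
Byte 1 = 0x0D: mode=SIZE_CR remaining=0 emitted=0 chunks_done=0
Byte 2 = 0x0A: mode=DATA remaining=5 emitted=0 chunks_done=0
Byte 3 = 'z': mode=DATA remaining=4 emitted=1 chunks_done=0
Byte 4 = '7': mode=DATA remaining=3 emitted=2 chunks_done=0
Byte 5 = 's': mode=DATA remaining=2 emitted=3 chunks_done=0
Byte 6 = '9': mode=DATA remaining=1 emitted=4 chunks_done=0
Byte 7 = 'x': mode=DATA_DONE remaining=0 emitted=5 chunks_done=0
Byte 8 = 0x0D: mode=DATA_CR remaining=0 emitted=5 chunks_done=0
Byte 9 = 0x0A: mode=SIZE remaining=0 emitted=5 chunks_done=1
Byte 10 = '2': mode=SIZE remaining=0 emitted=5 chunks_done=1
Byte 11 = 0x0D: mode=SIZE_CR remaining=0 emitted=5 chunks_done=1
Byte 12 = 0x0A: mode=DATA remaining=2 emitted=5 chunks_done=1
Byte 13 = 'p': mode=DATA remaining=1 emitted=6 chunks_done=1
Byte 14 = '6': mode=DATA_DONE remaining=0 emitted=7 chunks_done=1
Byte 15 = 0x0D: mode=DATA_CR remaining=0 emitted=7 chunks_done=1
Byte 16 = 0x0A: mode=SIZE remaining=0 emitted=7 chunks_done=2

Answer: SIZE 0 7 2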